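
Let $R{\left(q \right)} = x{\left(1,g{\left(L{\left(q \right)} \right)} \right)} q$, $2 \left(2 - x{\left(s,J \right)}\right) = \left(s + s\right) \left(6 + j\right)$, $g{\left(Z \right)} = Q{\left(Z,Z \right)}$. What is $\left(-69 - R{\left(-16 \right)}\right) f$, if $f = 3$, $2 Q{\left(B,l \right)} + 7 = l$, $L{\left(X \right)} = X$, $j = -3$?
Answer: $-255$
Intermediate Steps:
$Q{\left(B,l \right)} = - \frac{7}{2} + \frac{l}{2}$
$g{\left(Z \right)} = - \frac{7}{2} + \frac{Z}{2}$
$x{\left(s,J \right)} = 2 - 3 s$ ($x{\left(s,J \right)} = 2 - \frac{\left(s + s\right) \left(6 - 3\right)}{2} = 2 - \frac{2 s 3}{2} = 2 - \frac{6 s}{2} = 2 - 3 s$)
$R{\left(q \right)} = - q$ ($R{\left(q \right)} = \left(2 - 3\right) q = - q$)
$\left(-69 - R{\left(-16 \right)}\right) f = \left(-69 - \left(-1\right) \left(-16\right)\right) 3 = \left(-69 - 16\right) 3 = \left(-85\right) 3 = -255$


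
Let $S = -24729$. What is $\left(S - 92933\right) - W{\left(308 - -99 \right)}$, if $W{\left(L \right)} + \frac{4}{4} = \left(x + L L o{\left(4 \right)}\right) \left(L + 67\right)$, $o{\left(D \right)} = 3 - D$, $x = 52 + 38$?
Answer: $78357305$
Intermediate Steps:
$x = 90$
$W{\left(L \right)} = -1 + \left(67 + L\right) \left(90 - L^{2}\right)$ ($W{\left(L \right)} = -1 + \left(90 + L L \left(3 - 4\right)\right) \left(L + 67\right) = -1 + \left(90 + L^{2} \left(3 - 4\right)\right) \left(67 + L\right) = -1 + \left(90 + L^{2} \left(-1\right)\right) \left(67 + L\right) = -1 + \left(90 - L^{2}\right) \left(67 + L\right) = -1 + \left(67 + L\right) \left(90 - L^{2}\right)$)
$\left(S - 92933\right) - W{\left(308 - -99 \right)} = \left(-24729 - 92933\right) - \left(6029 - \left(308 - -99\right)^{3} - 67 \left(308 - -99\right)^{2} + 90 \left(308 - -99\right)\right) = -117662 - \left(6029 - \left(308 + 99\right)^{3} - 67 \left(308 + 99\right)^{2} + 90 \left(308 + 99\right)\right) = -117662 - \left(6029 - 407^{3} - 67 \cdot 407^{2} + 90 \cdot 407\right) = -117662 - \left(6029 - 67419143 - 11098483 + 36630\right) = -117662 - -78474967 = -117662 + 78474967 = 78357305$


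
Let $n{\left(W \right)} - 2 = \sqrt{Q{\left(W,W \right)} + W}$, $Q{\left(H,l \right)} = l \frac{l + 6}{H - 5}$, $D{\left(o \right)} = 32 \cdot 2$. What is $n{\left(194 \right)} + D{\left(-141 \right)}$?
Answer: $66 + \frac{\sqrt{1584786}}{63} \approx 85.982$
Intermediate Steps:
$D{\left(o \right)} = 64$
$Q{\left(H,l \right)} = \frac{l \left(6 + l\right)}{-5 + H}$ ($Q{\left(H,l \right)} = l \frac{6 + l}{-5 + H} = \frac{l \left(6 + l\right)}{-5 + H}$)
$n{\left(W \right)} = 2 + \sqrt{W + \frac{W \left(6 + W\right)}{-5 + W}}$ ($n{\left(W \right)} = 2 + \sqrt{\frac{W \left(6 + W\right)}{-5 + W} + W} = 2 + \sqrt{W + \frac{W \left(6 + W\right)}{-5 + W}}$)
$n{\left(194 \right)} + D{\left(-141 \right)} = \left(2 + \sqrt{\frac{194 \left(1 + 2 \cdot 194\right)}{-5 + 194}}\right) + 64 = \left(2 + \sqrt{\frac{194 \left(1 + 388\right)}{189}}\right) + 64 = \left(2 + \sqrt{194 \cdot \frac{1}{189} \cdot 389}\right) + 64 = \left(2 + \sqrt{\frac{75466}{189}}\right) + 64 = \left(2 + \frac{\sqrt{1584786}}{63}\right) + 64 = 66 + \frac{\sqrt{1584786}}{63}$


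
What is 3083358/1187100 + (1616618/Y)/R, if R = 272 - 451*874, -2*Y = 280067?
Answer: 28346388302507581/10913302270608450 ≈ 2.5974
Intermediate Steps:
Y = -280067/2 (Y = -1/2*280067 = -280067/2 ≈ -1.4003e+5)
R = -393902 (R = 272 - 394174 = -393902)
3083358/1187100 + (1616618/Y)/R = 3083358/1187100 + (1616618/(-280067/2))/(-393902) = 3083358*(1/1187100) + (1616618*(-2/280067))*(-1/393902) = 513893/197850 - 3233236/280067*(-1/393902) = 513893/197850 + 1616618/55159475717 = 28346388302507581/10913302270608450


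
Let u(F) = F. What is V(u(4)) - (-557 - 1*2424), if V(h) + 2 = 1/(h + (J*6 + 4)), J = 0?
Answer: 23833/8 ≈ 2979.1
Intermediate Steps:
V(h) = -2 + 1/(4 + h) (V(h) = -2 + 1/(h + (0*6 + 4)) = -2 + 1/(h + (0 + 4)) = -2 + 1/(h + 4) = -2 + 1/(4 + h))
V(u(4)) - (-557 - 1*2424) = (-7 - 2*4)/(4 + 4) - (-557 - 1*2424) = (-7 - 8)/8 - (-557 - 2424) = (⅛)*(-15) - 1*(-2981) = -15/8 + 2981 = 23833/8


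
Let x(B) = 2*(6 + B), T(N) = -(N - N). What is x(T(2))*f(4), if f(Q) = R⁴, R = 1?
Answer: 12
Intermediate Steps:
T(N) = 0 (T(N) = -1*0 = 0)
x(B) = 12 + 2*B
f(Q) = 1 (f(Q) = 1⁴ = 1)
x(T(2))*f(4) = (12 + 2*0)*1 = (12 + 0)*1 = 12*1 = 12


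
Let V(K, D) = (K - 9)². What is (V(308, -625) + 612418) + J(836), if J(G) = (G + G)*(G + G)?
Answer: 3497403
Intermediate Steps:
V(K, D) = (-9 + K)²
J(G) = 4*G² (J(G) = (2*G)*(2*G) = 4*G²)
(V(308, -625) + 612418) + J(836) = ((-9 + 308)² + 612418) + 4*836² = (299² + 612418) + 4*698896 = (89401 + 612418) + 2795584 = 701819 + 2795584 = 3497403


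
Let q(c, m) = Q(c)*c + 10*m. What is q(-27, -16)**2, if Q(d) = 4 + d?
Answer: 212521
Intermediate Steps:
q(c, m) = 10*m + c*(4 + c) (q(c, m) = (4 + c)*c + 10*m = c*(4 + c) + 10*m = 10*m + c*(4 + c))
q(-27, -16)**2 = (10*(-16) - 27*(4 - 27))**2 = (-160 - 27*(-23))**2 = (-160 + 621)**2 = 461**2 = 212521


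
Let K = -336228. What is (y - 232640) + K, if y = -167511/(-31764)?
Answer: -6023118547/10588 ≈ -5.6886e+5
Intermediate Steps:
y = 55837/10588 (y = -167511*(-1/31764) = 55837/10588 ≈ 5.2736)
(y - 232640) + K = (55837/10588 - 232640) - 336228 = -2463136483/10588 - 336228 = -6023118547/10588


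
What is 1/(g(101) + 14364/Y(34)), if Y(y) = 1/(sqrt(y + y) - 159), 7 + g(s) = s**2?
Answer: -22291/50545095798 - 798*sqrt(17)/143211104761 ≈ -4.6399e-7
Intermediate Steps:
g(s) = -7 + s**2
Y(y) = 1/(-159 + sqrt(2)*sqrt(y)) (Y(y) = 1/(sqrt(2*y) - 159) = 1/(sqrt(2)*sqrt(y) - 159) = 1/(-159 + sqrt(2)*sqrt(y)))
1/(g(101) + 14364/Y(34)) = 1/((-7 + 101**2) + 14364/(1/(-159 + sqrt(2)*sqrt(34)))) = 1/((-7 + 10201) + 14364/(1/(-159 + 2*sqrt(17)))) = 1/(10194 + 14364*(-159 + 2*sqrt(17))) = 1/(10194 + (-2283876 + 28728*sqrt(17))) = 1/(-2273682 + 28728*sqrt(17))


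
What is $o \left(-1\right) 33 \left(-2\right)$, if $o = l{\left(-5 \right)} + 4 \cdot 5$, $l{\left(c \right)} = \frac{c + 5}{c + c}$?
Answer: $1320$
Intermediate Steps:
$l{\left(c \right)} = \frac{5 + c}{2 c}$
$o = 20$ ($o = \frac{5 - 5}{2 \left(-5\right)} + 4 \cdot 5 = \frac{1}{2} \left(- \frac{1}{5}\right) 0 + 20 = 0 + 20 = 20$)
$o \left(-1\right) 33 \left(-2\right) = 20 \left(-1\right) 33 \left(-2\right) = \left(-20\right) 33 \left(-2\right) = \left(-660\right) \left(-2\right) = 1320$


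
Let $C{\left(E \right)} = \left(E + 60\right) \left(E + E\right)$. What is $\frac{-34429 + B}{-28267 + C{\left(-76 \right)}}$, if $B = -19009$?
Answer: $\frac{53438}{25835} \approx 2.0684$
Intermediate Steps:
$C{\left(E \right)} = 2 E \left(60 + E\right)$ ($C{\left(E \right)} = \left(60 + E\right) 2 E = 2 E \left(60 + E\right)$)
$\frac{-34429 + B}{-28267 + C{\left(-76 \right)}} = \frac{-34429 - 19009}{-28267 + 2 \left(-76\right) \left(60 - 76\right)} = - \frac{53438}{-28267 + 2 \left(-76\right) \left(-16\right)} = - \frac{53438}{-28267 + 2432} = - \frac{53438}{-25835} = \left(-53438\right) \left(- \frac{1}{25835}\right) = \frac{53438}{25835}$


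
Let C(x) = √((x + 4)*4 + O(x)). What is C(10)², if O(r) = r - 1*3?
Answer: 63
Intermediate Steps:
O(r) = -3 + r (O(r) = r - 3 = -3 + r)
C(x) = √(13 + 5*x) (C(x) = √((x + 4)*4 + (-3 + x)) = √((4 + x)*4 + (-3 + x)) = √((16 + 4*x) + (-3 + x)) = √(13 + 5*x))
C(10)² = (√(13 + 5*10))² = (√(13 + 50))² = (√63)² = (3*√7)² = 63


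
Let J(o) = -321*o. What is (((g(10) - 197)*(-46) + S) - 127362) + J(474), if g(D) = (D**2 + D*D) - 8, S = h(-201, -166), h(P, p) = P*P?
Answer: -238885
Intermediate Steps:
h(P, p) = P**2
S = 40401 (S = (-201)**2 = 40401)
g(D) = -8 + 2*D**2 (g(D) = (D**2 + D**2) - 8 = 2*D**2 - 8 = -8 + 2*D**2)
(((g(10) - 197)*(-46) + S) - 127362) + J(474) = ((((-8 + 2*10**2) - 197)*(-46) + 40401) - 127362) - 321*474 = ((((-8 + 2*100) - 197)*(-46) + 40401) - 127362) - 152154 = ((((-8 + 200) - 197)*(-46) + 40401) - 127362) - 152154 = (((192 - 197)*(-46) + 40401) - 127362) - 152154 = ((-5*(-46) + 40401) - 127362) - 152154 = ((230 + 40401) - 127362) - 152154 = (40631 - 127362) - 152154 = -86731 - 152154 = -238885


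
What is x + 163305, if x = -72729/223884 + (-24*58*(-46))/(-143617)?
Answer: 583423382797051/3572616492 ≈ 1.6330e+5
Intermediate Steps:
x = -2753429009/3572616492 (x = -72729*1/223884 - 1392*(-46)*(-1/143617) = -8081/24876 + 64032*(-1/143617) = -8081/24876 - 64032/143617 = -2753429009/3572616492 ≈ -0.77070)
x + 163305 = -2753429009/3572616492 + 163305 = 583423382797051/3572616492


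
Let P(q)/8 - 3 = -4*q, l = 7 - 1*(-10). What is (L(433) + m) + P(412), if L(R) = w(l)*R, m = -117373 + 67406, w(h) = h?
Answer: -55766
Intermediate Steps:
l = 17 (l = 7 + 10 = 17)
P(q) = 24 - 32*q (P(q) = 24 + 8*(-4*q) = 24 - 32*q)
m = -49967
L(R) = 17*R
(L(433) + m) + P(412) = (17*433 - 49967) + (24 - 32*412) = (7361 - 49967) + (24 - 13184) = -42606 - 13160 = -55766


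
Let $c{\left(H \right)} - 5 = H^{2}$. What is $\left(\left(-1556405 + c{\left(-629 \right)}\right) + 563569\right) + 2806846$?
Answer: $2209656$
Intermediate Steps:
$c{\left(H \right)} = 5 + H^{2}$
$\left(\left(-1556405 + c{\left(-629 \right)}\right) + 563569\right) + 2806846 = \left(\left(-1556405 + \left(5 + \left(-629\right)^{2}\right)\right) + 563569\right) + 2806846 = \left(\left(-1556405 + \left(5 + 395641\right)\right) + 563569\right) + 2806846 = \left(\left(-1556405 + 395646\right) + 563569\right) + 2806846 = \left(-1160759 + 563569\right) + 2806846 = -597190 + 2806846 = 2209656$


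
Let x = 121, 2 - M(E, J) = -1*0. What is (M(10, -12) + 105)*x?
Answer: 12947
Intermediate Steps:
M(E, J) = 2 (M(E, J) = 2 - (-1)*0 = 2 - 1*0 = 2 + 0 = 2)
(M(10, -12) + 105)*x = (2 + 105)*121 = 107*121 = 12947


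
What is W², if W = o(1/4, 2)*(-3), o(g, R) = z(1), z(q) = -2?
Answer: 36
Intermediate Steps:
o(g, R) = -2
W = 6 (W = -2*(-3) = 6)
W² = 6² = 36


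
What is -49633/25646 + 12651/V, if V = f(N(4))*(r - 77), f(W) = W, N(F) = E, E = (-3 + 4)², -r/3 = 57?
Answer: -168378265/3180104 ≈ -52.947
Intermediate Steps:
r = -171 (r = -3*57 = -171)
E = 1 (E = 1² = 1)
N(F) = 1
V = -248 (V = 1*(-171 - 77) = 1*(-248) = -248)
-49633/25646 + 12651/V = -49633/25646 + 12651/(-248) = -49633*1/25646 + 12651*(-1/248) = -49633/25646 - 12651/248 = -168378265/3180104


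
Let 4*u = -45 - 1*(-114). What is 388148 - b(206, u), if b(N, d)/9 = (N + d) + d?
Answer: 771967/2 ≈ 3.8598e+5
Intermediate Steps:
u = 69/4 (u = (-45 - 1*(-114))/4 = (-45 + 114)/4 = (¼)*69 = 69/4 ≈ 17.250)
b(N, d) = 9*N + 18*d (b(N, d) = 9*((N + d) + d) = 9*(N + 2*d) = 9*N + 18*d)
388148 - b(206, u) = 388148 - (9*206 + 18*(69/4)) = 388148 - (1854 + 621/2) = 388148 - 1*4329/2 = 388148 - 4329/2 = 771967/2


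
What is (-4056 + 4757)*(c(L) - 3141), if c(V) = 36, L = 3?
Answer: -2176605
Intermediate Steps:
(-4056 + 4757)*(c(L) - 3141) = (-4056 + 4757)*(36 - 3141) = 701*(-3105) = -2176605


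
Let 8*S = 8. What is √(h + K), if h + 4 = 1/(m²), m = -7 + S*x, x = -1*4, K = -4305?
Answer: 6*I*√14483/11 ≈ 65.643*I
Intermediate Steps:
S = 1 (S = (⅛)*8 = 1)
x = -4
m = -11 (m = -7 + 1*(-4) = -7 - 4 = -11)
h = -483/121 (h = -4 + 1/((-11)²) = -4 + 1/121 = -483/121 ≈ -3.9917)
√(h + K) = √(-483/121 - 4305) = √(-521388/121) = 6*I*√14483/11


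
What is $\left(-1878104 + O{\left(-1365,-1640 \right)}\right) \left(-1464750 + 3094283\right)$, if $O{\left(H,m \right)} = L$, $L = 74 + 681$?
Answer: $-3059202148017$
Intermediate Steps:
$L = 755$
$O{\left(H,m \right)} = 755$
$\left(-1878104 + O{\left(-1365,-1640 \right)}\right) \left(-1464750 + 3094283\right) = \left(-1878104 + 755\right) \left(-1464750 + 3094283\right) = \left(-1877349\right) 1629533 = -3059202148017$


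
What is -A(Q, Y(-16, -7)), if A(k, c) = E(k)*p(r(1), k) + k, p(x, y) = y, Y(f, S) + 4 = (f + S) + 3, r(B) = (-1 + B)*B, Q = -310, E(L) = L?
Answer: -95790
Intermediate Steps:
r(B) = B*(-1 + B)
Y(f, S) = -1 + S + f (Y(f, S) = -4 + ((f + S) + 3) = -4 + ((S + f) + 3) = -4 + (3 + S + f) = -1 + S + f)
A(k, c) = k + k² (A(k, c) = k*k + k = k² + k = k + k²)
-A(Q, Y(-16, -7)) = -(-310)*(1 - 310) = -(-310)*(-309) = -1*95790 = -95790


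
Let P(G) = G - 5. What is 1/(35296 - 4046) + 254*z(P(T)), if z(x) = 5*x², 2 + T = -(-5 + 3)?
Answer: 992187501/31250 ≈ 31750.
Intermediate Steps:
T = 0 (T = -2 - (-5 + 3) = -2 - 1*(-2) = -2 + 2 = 0)
P(G) = -5 + G
1/(35296 - 4046) + 254*z(P(T)) = 1/(35296 - 4046) + 254*(5*(-5 + 0)²) = 1/31250 + 254*(5*(-5)²) = 1/31250 + 254*(5*25) = 1/31250 + 254*125 = 1/31250 + 31750 = 992187501/31250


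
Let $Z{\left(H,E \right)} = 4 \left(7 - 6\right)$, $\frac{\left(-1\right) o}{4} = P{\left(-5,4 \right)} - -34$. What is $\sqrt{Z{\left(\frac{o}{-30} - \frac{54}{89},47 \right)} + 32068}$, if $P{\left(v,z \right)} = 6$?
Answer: $2 \sqrt{8018} \approx 179.09$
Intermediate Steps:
$o = -160$ ($o = - 4 \left(6 - -34\right) = - 4 \left(6 + 34\right) = \left(-4\right) 40 = -160$)
$Z{\left(H,E \right)} = 4$ ($Z{\left(H,E \right)} = 4 \cdot 1 = 4$)
$\sqrt{Z{\left(\frac{o}{-30} - \frac{54}{89},47 \right)} + 32068} = \sqrt{4 + 32068} = \sqrt{32072} = 2 \sqrt{8018}$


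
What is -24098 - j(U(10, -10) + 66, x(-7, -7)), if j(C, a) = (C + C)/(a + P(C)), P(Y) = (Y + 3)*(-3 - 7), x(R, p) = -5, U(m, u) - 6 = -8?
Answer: -16266022/675 ≈ -24098.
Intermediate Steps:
U(m, u) = -2 (U(m, u) = 6 - 8 = -2)
P(Y) = -30 - 10*Y (P(Y) = (3 + Y)*(-10) = -30 - 10*Y)
j(C, a) = 2*C/(-30 + a - 10*C) (j(C, a) = (C + C)/(a + (-30 - 10*C)) = (2*C)/(-30 + a - 10*C) = 2*C/(-30 + a - 10*C))
-24098 - j(U(10, -10) + 66, x(-7, -7)) = -24098 - 2*(-2 + 66)/(-30 - 5 - 10*(-2 + 66)) = -24098 - 2*64/(-30 - 5 - 10*64) = -24098 - 2*64/(-30 - 5 - 640) = -24098 - 2*64/(-675) = -24098 - 2*64*(-1)/675 = -24098 - 1*(-128/675) = -24098 + 128/675 = -16266022/675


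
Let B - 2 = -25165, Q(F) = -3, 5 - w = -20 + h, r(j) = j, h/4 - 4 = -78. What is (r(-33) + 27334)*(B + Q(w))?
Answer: -687056966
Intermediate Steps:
h = -296 (h = 16 + 4*(-78) = 16 - 312 = -296)
w = 321 (w = 5 - (-20 - 296) = 5 - 1*(-316) = 5 + 316 = 321)
B = -25163 (B = 2 - 25165 = -25163)
(r(-33) + 27334)*(B + Q(w)) = (-33 + 27334)*(-25163 - 3) = 27301*(-25166) = -687056966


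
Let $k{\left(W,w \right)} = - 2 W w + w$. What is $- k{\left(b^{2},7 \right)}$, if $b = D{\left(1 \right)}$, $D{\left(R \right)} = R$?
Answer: $7$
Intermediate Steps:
$b = 1$
$k{\left(W,w \right)} = w - 2 W w$ ($k{\left(W,w \right)} = - 2 W w + w = w - 2 W w$)
$- k{\left(b^{2},7 \right)} = - 7 \left(1 - 2 \cdot 1^{2}\right) = - 7 \left(1 - 2\right) = - 7 \left(-1\right) = \left(-1\right) \left(-7\right) = 7$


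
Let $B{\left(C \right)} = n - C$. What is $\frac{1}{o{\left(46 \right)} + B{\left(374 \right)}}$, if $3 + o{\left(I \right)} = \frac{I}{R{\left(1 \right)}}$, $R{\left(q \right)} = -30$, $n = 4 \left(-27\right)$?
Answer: $- \frac{15}{7298} \approx -0.0020554$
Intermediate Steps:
$n = -108$
$B{\left(C \right)} = -108 - C$
$o{\left(I \right)} = -3 - \frac{I}{30}$ ($o{\left(I \right)} = -3 + \frac{I}{-30} = -3 + I \left(- \frac{1}{30}\right) = -3 - \frac{I}{30}$)
$\frac{1}{o{\left(46 \right)} + B{\left(374 \right)}} = \frac{1}{\left(-3 - \frac{23}{15}\right) - 482} = \frac{1}{- \frac{68}{15} - 482} = \frac{1}{- \frac{7298}{15}} = - \frac{15}{7298}$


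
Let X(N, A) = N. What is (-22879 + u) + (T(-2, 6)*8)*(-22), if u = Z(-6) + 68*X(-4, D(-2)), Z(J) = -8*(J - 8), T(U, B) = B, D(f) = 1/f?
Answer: -24095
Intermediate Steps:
Z(J) = 64 - 8*J (Z(J) = -8*(-8 + J) = 64 - 8*J)
u = -160 (u = (64 - 8*(-6)) + 68*(-4) = (64 + 48) - 272 = 112 - 272 = -160)
(-22879 + u) + (T(-2, 6)*8)*(-22) = (-22879 - 160) + (6*8)*(-22) = -23039 + 48*(-22) = -23039 - 1056 = -24095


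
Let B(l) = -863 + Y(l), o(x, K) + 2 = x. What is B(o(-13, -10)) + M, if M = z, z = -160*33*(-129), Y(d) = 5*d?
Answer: 680182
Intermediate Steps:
o(x, K) = -2 + x
B(l) = -863 + 5*l
z = 681120 (z = -5280*(-129) = 681120)
M = 681120
B(o(-13, -10)) + M = (-863 + 5*(-2 - 13)) + 681120 = (-863 + 5*(-15)) + 681120 = (-863 - 75) + 681120 = -938 + 681120 = 680182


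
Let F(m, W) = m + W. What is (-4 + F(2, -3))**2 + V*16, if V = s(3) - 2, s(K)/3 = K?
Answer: 137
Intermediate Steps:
s(K) = 3*K
F(m, W) = W + m
V = 7 (V = 3*3 - 2 = 9 - 2 = 7)
(-4 + F(2, -3))**2 + V*16 = (-4 + (-3 + 2))**2 + 7*16 = (-4 - 1)**2 + 112 = (-5)**2 + 112 = 25 + 112 = 137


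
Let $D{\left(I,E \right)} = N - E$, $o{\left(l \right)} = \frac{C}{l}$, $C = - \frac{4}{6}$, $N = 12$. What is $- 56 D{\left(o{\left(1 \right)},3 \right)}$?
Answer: $-504$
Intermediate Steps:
$C = - \frac{2}{3}$ ($C = \left(-4\right) \frac{1}{6} = - \frac{2}{3} \approx -0.66667$)
$o{\left(l \right)} = - \frac{2}{3 l}$
$D{\left(I,E \right)} = 12 - E$
$- 56 D{\left(o{\left(1 \right)},3 \right)} = - 56 \left(12 - 3\right) = \left(-56\right) 9 = -504$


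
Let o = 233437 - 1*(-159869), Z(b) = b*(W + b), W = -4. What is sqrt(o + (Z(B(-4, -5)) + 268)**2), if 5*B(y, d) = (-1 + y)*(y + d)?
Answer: 5*sqrt(19651) ≈ 700.91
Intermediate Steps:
B(y, d) = (-1 + y)*(d + y)/5 (B(y, d) = ((-1 + y)*(y + d))/5 = ((-1 + y)*(d + y))/5 = (-1 + y)*(d + y)/5)
Z(b) = b*(-4 + b)
o = 393306 (o = 233437 + 159869 = 393306)
sqrt(o + (Z(B(-4, -5)) + 268)**2) = sqrt(393306 + ((-1/5*(-5) - 1/5*(-4) + (1/5)*(-4)**2 + (1/5)*(-5)*(-4))*(-4 + (-1/5*(-5) - 1/5*(-4) + (1/5)*(-4)**2 + (1/5)*(-5)*(-4))) + 268)**2) = sqrt(393306 + ((1 + 4/5 + (1/5)*16 + 4)*(-4 + (1 + 4/5 + (1/5)*16 + 4)) + 268)**2) = sqrt(393306 + ((1 + 4/5 + 16/5 + 4)*(-4 + (1 + 4/5 + 16/5 + 4)) + 268)**2) = sqrt(393306 + (9*(-4 + 9) + 268)**2) = sqrt(393306 + (9*5 + 268)**2) = sqrt(393306 + (45 + 268)**2) = sqrt(393306 + 313**2) = sqrt(393306 + 97969) = sqrt(491275) = 5*sqrt(19651)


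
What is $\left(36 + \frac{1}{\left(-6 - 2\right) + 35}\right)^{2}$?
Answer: $\frac{946729}{729} \approx 1298.7$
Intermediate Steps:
$\left(36 + \frac{1}{\left(-6 - 2\right) + 35}\right)^{2} = \left(36 + \frac{1}{-8 + 35}\right)^{2} = \left(36 + \frac{1}{27}\right)^{2} = \left(\frac{973}{27}\right)^{2} = \frac{946729}{729}$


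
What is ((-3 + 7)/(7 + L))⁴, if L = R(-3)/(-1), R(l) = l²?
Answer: 16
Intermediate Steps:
L = -9 (L = (-3)²/(-1) = 9*(-1) = -9)
((-3 + 7)/(7 + L))⁴ = ((-3 + 7)/(7 - 9))⁴ = (4/(-2))⁴ = (4*(-½))⁴ = (-2)⁴ = 16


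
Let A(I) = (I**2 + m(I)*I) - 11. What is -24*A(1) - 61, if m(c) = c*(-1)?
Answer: 203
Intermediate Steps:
m(c) = -c
A(I) = -11 (A(I) = (I**2 + (-I)*I) - 11 = (I**2 - I**2) - 11 = 0 - 11 = -11)
-24*A(1) - 61 = -24*(-11) - 61 = 264 - 61 = 203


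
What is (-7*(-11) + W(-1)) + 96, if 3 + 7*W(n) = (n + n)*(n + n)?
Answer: 1212/7 ≈ 173.14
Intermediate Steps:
W(n) = -3/7 + 4*n**2/7 (W(n) = -3/7 + ((n + n)*(n + n))/7 = -3/7 + ((2*n)*(2*n))/7 = -3/7 + (4*n**2)/7 = -3/7 + 4*n**2/7)
(-7*(-11) + W(-1)) + 96 = (-7*(-11) + (-3/7 + (4/7)*(-1)**2)) + 96 = (77 + (-3/7 + (4/7)*1)) + 96 = (77 + (-3/7 + 4/7)) + 96 = (77 + 1/7) + 96 = 540/7 + 96 = 1212/7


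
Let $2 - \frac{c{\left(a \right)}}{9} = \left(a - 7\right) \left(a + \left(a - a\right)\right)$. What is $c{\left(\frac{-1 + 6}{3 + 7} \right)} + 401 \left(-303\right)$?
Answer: $- \frac{485823}{4} \approx -1.2146 \cdot 10^{5}$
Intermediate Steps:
$c{\left(a \right)} = 18 - 9 a \left(-7 + a\right)$ ($c{\left(a \right)} = 18 - 9 \left(a - 7\right) \left(a + \left(a - a\right)\right) = 18 - 9 \left(-7 + a\right) \left(a + 0\right) = 18 - 9 \left(-7 + a\right) a = 18 - 9 a \left(-7 + a\right)$)
$c{\left(\frac{-1 + 6}{3 + 7} \right)} + 401 \left(-303\right) = \left(18 - 9 \left(\frac{-1 + 6}{3 + 7}\right)^{2} + 63 \frac{-1 + 6}{3 + 7}\right) + 401 \left(-303\right) = \left(18 - 9 \left(\frac{5}{10}\right)^{2} + 63 \cdot \frac{5}{10}\right) - 121503 = \left(18 - 9 \left(5 \cdot \frac{1}{10}\right)^{2} + 63 \cdot 5 \cdot \frac{1}{10}\right) - 121503 = \left(18 - \frac{9}{4} + 63 \cdot \frac{1}{2}\right) - 121503 = \left(18 - \frac{9}{4} + \frac{63}{2}\right) - 121503 = \frac{189}{4} - 121503 = - \frac{485823}{4}$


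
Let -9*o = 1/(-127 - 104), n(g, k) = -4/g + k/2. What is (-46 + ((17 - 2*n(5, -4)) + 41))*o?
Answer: 8/945 ≈ 0.0084656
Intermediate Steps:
n(g, k) = k/2 - 4/g (n(g, k) = -4/g + k*(½) = -4/g + k/2 = k/2 - 4/g)
o = 1/2079 (o = -1/(9*(-127 - 104)) = -⅑/(-231) = -⅑*(-1/231) = 1/2079 ≈ 0.00048100)
(-46 + ((17 - 2*n(5, -4)) + 41))*o = (-46 + ((17 - 2*((½)*(-4) - 4/5)) + 41))*(1/2079) = (-46 + ((17 - 2*(-2 - 4*⅕)) + 41))*(1/2079) = (-46 + ((17 - 2*(-2 - ⅘)) + 41))*(1/2079) = (-46 + ((17 - 2*(-14/5)) + 41))*(1/2079) = (-46 + ((17 + 28/5) + 41))*(1/2079) = (-46 + (113/5 + 41))*(1/2079) = (-46 + 318/5)*(1/2079) = (88/5)*(1/2079) = 8/945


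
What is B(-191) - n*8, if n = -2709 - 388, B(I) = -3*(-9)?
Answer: 24803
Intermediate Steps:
B(I) = 27
n = -3097
B(-191) - n*8 = 27 - (-3097)*8 = 27 - 1*(-24776) = 27 + 24776 = 24803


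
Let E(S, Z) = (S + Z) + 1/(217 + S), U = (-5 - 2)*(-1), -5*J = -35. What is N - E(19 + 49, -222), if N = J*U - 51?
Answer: 43319/285 ≈ 152.00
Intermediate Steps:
J = 7 (J = -1/5*(-35) = 7)
U = 7 (U = -7*(-1) = 7)
E(S, Z) = S + Z + 1/(217 + S)
N = -2 (N = 7*7 - 51 = 49 - 51 = -2)
N - E(19 + 49, -222) = -2 - (1 + (19 + 49)**2 + 217*(19 + 49) + 217*(-222) + (19 + 49)*(-222))/(217 + (19 + 49)) = -2 - (1 + 68**2 + 217*68 - 48174 + 68*(-222))/(217 + 68) = -2 - (1 + 4624 + 14756 - 48174 - 15096)/285 = -2 - (-43889)/285 = -2 - 1*(-43889/285) = -2 + 43889/285 = 43319/285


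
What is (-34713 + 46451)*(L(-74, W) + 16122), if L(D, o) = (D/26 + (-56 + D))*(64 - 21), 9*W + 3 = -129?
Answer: 1588444850/13 ≈ 1.2219e+8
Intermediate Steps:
W = -44/3 (W = -1/3 + (1/9)*(-129) = -1/3 - 43/3 = -44/3 ≈ -14.667)
L(D, o) = -2408 + 1161*D/26 (L(D, o) = (D*(1/26) + (-56 + D))*43 = (D/26 + (-56 + D))*43 = (-56 + 27*D/26)*43 = -2408 + 1161*D/26)
(-34713 + 46451)*(L(-74, W) + 16122) = (-34713 + 46451)*((-2408 + (1161/26)*(-74)) + 16122) = 11738*((-2408 - 42957/13) + 16122) = 11738*(-74261/13 + 16122) = 11738*(135325/13) = 1588444850/13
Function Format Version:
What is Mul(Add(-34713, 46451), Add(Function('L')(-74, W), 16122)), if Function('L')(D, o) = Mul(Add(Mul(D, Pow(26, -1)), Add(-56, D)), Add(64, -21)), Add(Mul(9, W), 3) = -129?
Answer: Rational(1588444850, 13) ≈ 1.2219e+8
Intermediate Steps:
W = Rational(-44, 3) (W = Add(Rational(-1, 3), Mul(Rational(1, 9), -129)) = Add(Rational(-1, 3), Rational(-43, 3)) = Rational(-44, 3) ≈ -14.667)
Function('L')(D, o) = Add(-2408, Mul(Rational(1161, 26), D)) (Function('L')(D, o) = Mul(Add(Mul(D, Rational(1, 26)), Add(-56, D)), 43) = Mul(Add(Mul(Rational(1, 26), D), Add(-56, D)), 43) = Mul(Add(-56, Mul(Rational(27, 26), D)), 43) = Add(-2408, Mul(Rational(1161, 26), D)))
Mul(Add(-34713, 46451), Add(Function('L')(-74, W), 16122)) = Mul(Add(-34713, 46451), Add(Add(-2408, Mul(Rational(1161, 26), -74)), 16122)) = Mul(11738, Add(Add(-2408, Rational(-42957, 13)), 16122)) = Mul(11738, Add(Rational(-74261, 13), 16122)) = Mul(11738, Rational(135325, 13)) = Rational(1588444850, 13)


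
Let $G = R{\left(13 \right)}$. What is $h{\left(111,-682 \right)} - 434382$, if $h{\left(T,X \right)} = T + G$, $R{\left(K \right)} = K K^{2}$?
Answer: $-432074$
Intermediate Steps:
$R{\left(K \right)} = K^{3}$
$G = 2197$ ($G = 13^{3} = 2197$)
$h{\left(T,X \right)} = 2197 + T$ ($h{\left(T,X \right)} = T + 2197 = 2197 + T$)
$h{\left(111,-682 \right)} - 434382 = \left(2197 + 111\right) - 434382 = 2308 - 434382 = -432074$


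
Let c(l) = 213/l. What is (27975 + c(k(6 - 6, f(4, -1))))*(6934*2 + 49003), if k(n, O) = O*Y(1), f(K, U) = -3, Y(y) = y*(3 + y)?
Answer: 7030801059/4 ≈ 1.7577e+9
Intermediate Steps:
k(n, O) = 4*O (k(n, O) = O*(1*(3 + 1)) = O*(1*4) = O*4 = 4*O)
(27975 + c(k(6 - 6, f(4, -1))))*(6934*2 + 49003) = (27975 + 213/((4*(-3))))*(6934*2 + 49003) = (27975 + 213/(-12))*(13868 + 49003) = (27975 + 213*(-1/12))*62871 = (27975 - 71/4)*62871 = (111829/4)*62871 = 7030801059/4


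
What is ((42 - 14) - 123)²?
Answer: 9025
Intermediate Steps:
((42 - 14) - 123)² = (28 - 123)² = (-95)² = 9025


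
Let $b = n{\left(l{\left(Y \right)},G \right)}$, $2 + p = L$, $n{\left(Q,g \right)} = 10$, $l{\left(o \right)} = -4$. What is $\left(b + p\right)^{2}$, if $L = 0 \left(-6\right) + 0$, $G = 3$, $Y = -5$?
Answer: $64$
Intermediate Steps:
$L = 0$ ($L = 0 + 0 = 0$)
$p = -2$ ($p = -2 + 0 = -2$)
$b = 10$
$\left(b + p\right)^{2} = \left(10 - 2\right)^{2} = 8^{2} = 64$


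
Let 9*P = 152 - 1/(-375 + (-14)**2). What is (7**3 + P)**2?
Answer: 336147167524/2595321 ≈ 1.2952e+5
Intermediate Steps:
P = 27209/1611 (P = (152 - 1/(-375 + (-14)**2))/9 = (152 - 1/(-375 + 196))/9 = (152 - 1/(-179))/9 = (152 - 1*(-1/179))/9 = (152 + 1/179)/9 = (1/9)*(27209/179) = 27209/1611 ≈ 16.889)
(7**3 + P)**2 = (7**3 + 27209/1611)**2 = (343 + 27209/1611)**2 = (579782/1611)**2 = 336147167524/2595321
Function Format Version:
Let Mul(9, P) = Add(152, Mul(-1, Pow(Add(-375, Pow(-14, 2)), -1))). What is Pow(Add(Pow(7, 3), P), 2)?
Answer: Rational(336147167524, 2595321) ≈ 1.2952e+5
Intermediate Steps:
P = Rational(27209, 1611) (P = Mul(Rational(1, 9), Add(152, Mul(-1, Pow(Add(-375, Pow(-14, 2)), -1)))) = Mul(Rational(1, 9), Add(152, Mul(-1, Pow(Add(-375, 196), -1)))) = Mul(Rational(1, 9), Add(152, Mul(-1, Pow(-179, -1)))) = Mul(Rational(1, 9), Add(152, Mul(-1, Rational(-1, 179)))) = Mul(Rational(1, 9), Add(152, Rational(1, 179))) = Mul(Rational(1, 9), Rational(27209, 179)) = Rational(27209, 1611) ≈ 16.889)
Pow(Add(Pow(7, 3), P), 2) = Pow(Add(Pow(7, 3), Rational(27209, 1611)), 2) = Pow(Add(343, Rational(27209, 1611)), 2) = Pow(Rational(579782, 1611), 2) = Rational(336147167524, 2595321)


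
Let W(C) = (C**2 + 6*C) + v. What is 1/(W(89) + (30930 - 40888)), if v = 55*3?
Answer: -1/1338 ≈ -0.00074738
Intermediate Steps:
v = 165
W(C) = 165 + C**2 + 6*C (W(C) = (C**2 + 6*C) + 165 = 165 + C**2 + 6*C)
1/(W(89) + (30930 - 40888)) = 1/((165 + 89**2 + 6*89) + (30930 - 40888)) = 1/((165 + 7921 + 534) - 9958) = 1/(8620 - 9958) = 1/(-1338) = -1/1338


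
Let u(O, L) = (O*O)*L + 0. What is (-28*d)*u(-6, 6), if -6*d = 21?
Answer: 21168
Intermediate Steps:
u(O, L) = L*O² (u(O, L) = O²*L + 0 = L*O² + 0 = L*O²)
d = -7/2 (d = -⅙*21 = -7/2 ≈ -3.5000)
(-28*d)*u(-6, 6) = (-28*(-7/2))*(6*(-6)²) = 98*(6*36) = 98*216 = 21168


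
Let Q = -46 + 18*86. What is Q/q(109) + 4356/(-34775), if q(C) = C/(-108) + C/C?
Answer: -5641065756/34775 ≈ -1.6222e+5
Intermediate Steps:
q(C) = 1 - C/108 (q(C) = C*(-1/108) + 1 = -C/108 + 1 = 1 - C/108)
Q = 1502 (Q = -46 + 1548 = 1502)
Q/q(109) + 4356/(-34775) = 1502/(1 - 1/108*109) + 4356/(-34775) = 1502/(1 - 109/108) + 4356*(-1/34775) = 1502/(-1/108) - 4356/34775 = 1502*(-108) - 4356/34775 = -162216 - 4356/34775 = -5641065756/34775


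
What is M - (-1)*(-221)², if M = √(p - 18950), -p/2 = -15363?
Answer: 48841 + 16*√46 ≈ 48950.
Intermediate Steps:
p = 30726 (p = -2*(-15363) = 30726)
M = 16*√46 (M = √(30726 - 18950) = √11776 = 16*√46 ≈ 108.52)
M - (-1)*(-221)² = 16*√46 - (-1)*(-221)² = 16*√46 - (-1)*48841 = 16*√46 - 1*(-48841) = 16*√46 + 48841 = 48841 + 16*√46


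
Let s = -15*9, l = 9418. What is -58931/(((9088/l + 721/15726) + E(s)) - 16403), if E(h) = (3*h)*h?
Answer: -4364060598354/2834259361781 ≈ -1.5398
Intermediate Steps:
s = -135
E(h) = 3*h**2
-58931/(((9088/l + 721/15726) + E(s)) - 16403) = -58931/(((9088/9418 + 721/15726) + 3*(-135)**2) - 16403) = -58931/(((9088*(1/9418) + 721*(1/15726)) + 3*18225) - 16403) = -58931/(((4544/4709 + 721/15726) + 54675) - 16403) = -58931/((74854133/74053734 + 54675) - 16403) = -58931/(4048962760583/74053734 - 16403) = -58931/2834259361781/74053734 = -58931*74053734/2834259361781 = -4364060598354/2834259361781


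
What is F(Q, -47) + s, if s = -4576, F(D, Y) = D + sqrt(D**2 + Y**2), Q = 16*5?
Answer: -4496 + sqrt(8609) ≈ -4403.2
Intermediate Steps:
Q = 80
F(Q, -47) + s = (80 + sqrt(80**2 + (-47)**2)) - 4576 = (80 + sqrt(6400 + 2209)) - 4576 = (80 + sqrt(8609)) - 4576 = -4496 + sqrt(8609)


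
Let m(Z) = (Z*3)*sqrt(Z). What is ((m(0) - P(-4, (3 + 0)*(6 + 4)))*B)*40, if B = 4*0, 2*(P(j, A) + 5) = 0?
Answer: 0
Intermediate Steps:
P(j, A) = -5 (P(j, A) = -5 + (1/2)*0 = -5 + 0 = -5)
m(Z) = 3*Z**(3/2) (m(Z) = (3*Z)*sqrt(Z) = 3*Z**(3/2))
B = 0
((m(0) - P(-4, (3 + 0)*(6 + 4)))*B)*40 = ((3*0**(3/2) - 1*(-5))*0)*40 = ((3*0 + 5)*0)*40 = ((0 + 5)*0)*40 = (5*0)*40 = 0*40 = 0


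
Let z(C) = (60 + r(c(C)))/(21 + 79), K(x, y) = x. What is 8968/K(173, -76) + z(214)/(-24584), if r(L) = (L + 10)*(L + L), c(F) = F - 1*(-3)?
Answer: 11014938603/212651600 ≈ 51.798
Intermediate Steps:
c(F) = 3 + F (c(F) = F + 3 = 3 + F)
r(L) = 2*L*(10 + L) (r(L) = (10 + L)*(2*L) = 2*L*(10 + L))
z(C) = ⅗ + (3 + C)*(13 + C)/50 (z(C) = (60 + 2*(3 + C)*(10 + (3 + C)))/(21 + 79) = (60 + 2*(3 + C)*(13 + C))/100 = (60 + 2*(3 + C)*(13 + C))*(1/100) = ⅗ + (3 + C)*(13 + C)/50)
8968/K(173, -76) + z(214)/(-24584) = 8968/173 + (⅗ + (3 + 214)*(13 + 214)/50)/(-24584) = 8968*(1/173) + (⅗ + (1/50)*217*227)*(-1/24584) = 8968/173 + (⅗ + 49259/50)*(-1/24584) = 8968/173 + (49289/50)*(-1/24584) = 8968/173 - 49289/1229200 = 11014938603/212651600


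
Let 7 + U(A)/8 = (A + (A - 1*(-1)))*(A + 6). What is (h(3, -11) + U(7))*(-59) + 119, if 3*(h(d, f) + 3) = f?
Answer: -264671/3 ≈ -88224.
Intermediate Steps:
h(d, f) = -3 + f/3
U(A) = -56 + 8*(1 + 2*A)*(6 + A) (U(A) = -56 + 8*((A + (A - 1*(-1)))*(A + 6)) = -56 + 8*((A + (A + 1))*(6 + A)) = -56 + 8*((A + (1 + A))*(6 + A)) = -56 + 8*((1 + 2*A)*(6 + A)) = -56 + 8*(1 + 2*A)*(6 + A))
(h(3, -11) + U(7))*(-59) + 119 = ((-3 + (⅓)*(-11)) + (-8 + 16*7² + 104*7))*(-59) + 119 = ((-3 - 11/3) + (-8 + 16*49 + 728))*(-59) + 119 = (-20/3 + (-8 + 784 + 728))*(-59) + 119 = (-20/3 + 1504)*(-59) + 119 = (4492/3)*(-59) + 119 = -265028/3 + 119 = -264671/3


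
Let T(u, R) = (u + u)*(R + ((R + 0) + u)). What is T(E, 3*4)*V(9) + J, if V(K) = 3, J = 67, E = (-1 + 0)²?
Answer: 217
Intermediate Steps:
E = 1 (E = (-1)² = 1)
T(u, R) = 2*u*(u + 2*R) (T(u, R) = (2*u)*(R + (R + u)) = (2*u)*(u + 2*R) = 2*u*(u + 2*R))
T(E, 3*4)*V(9) + J = (2*1*(1 + 2*(3*4)))*3 + 67 = (2*1*(1 + 2*12))*3 + 67 = (2*1*(1 + 24))*3 + 67 = (2*1*25)*3 + 67 = 50*3 + 67 = 150 + 67 = 217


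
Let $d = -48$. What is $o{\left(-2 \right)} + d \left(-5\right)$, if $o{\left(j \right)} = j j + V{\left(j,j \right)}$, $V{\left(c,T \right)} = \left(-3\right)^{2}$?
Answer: $253$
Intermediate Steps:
$V{\left(c,T \right)} = 9$
$o{\left(j \right)} = 9 + j^{2}$ ($o{\left(j \right)} = j j + 9 = j^{2} + 9 = 9 + j^{2}$)
$o{\left(-2 \right)} + d \left(-5\right) = \left(9 + \left(-2\right)^{2}\right) - -240 = \left(9 + 4\right) + 240 = 13 + 240 = 253$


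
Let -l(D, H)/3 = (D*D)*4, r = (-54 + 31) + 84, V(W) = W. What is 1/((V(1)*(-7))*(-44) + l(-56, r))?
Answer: -1/37324 ≈ -2.6792e-5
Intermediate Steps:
r = 61 (r = -23 + 84 = 61)
l(D, H) = -12*D**2 (l(D, H) = -3*D*D*4 = -3*D**2*4 = -12*D**2)
1/((V(1)*(-7))*(-44) + l(-56, r)) = 1/((1*(-7))*(-44) - 12*(-56)**2) = 1/(-7*(-44) - 12*3136) = 1/(308 - 37632) = 1/(-37324) = -1/37324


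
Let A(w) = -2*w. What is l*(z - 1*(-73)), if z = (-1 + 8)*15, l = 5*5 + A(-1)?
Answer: 4806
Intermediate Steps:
l = 27 (l = 5*5 - 2*(-1) = 25 + 2 = 27)
z = 105 (z = 7*15 = 105)
l*(z - 1*(-73)) = 27*(105 - 1*(-73)) = 27*(105 + 73) = 27*178 = 4806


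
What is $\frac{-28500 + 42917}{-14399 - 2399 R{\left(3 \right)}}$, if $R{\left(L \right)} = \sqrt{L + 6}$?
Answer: $- \frac{14417}{21596} \approx -0.66758$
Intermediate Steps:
$R{\left(L \right)} = \sqrt{6 + L}$
$\frac{-28500 + 42917}{-14399 - 2399 R{\left(3 \right)}} = \frac{-28500 + 42917}{-14399 - 2399 \sqrt{6 + 3}} = \frac{14417}{-14399 - 2399 \sqrt{9}} = \frac{14417}{-14399 - 7197} = \frac{14417}{-21596} = 14417 \left(- \frac{1}{21596}\right) = - \frac{14417}{21596}$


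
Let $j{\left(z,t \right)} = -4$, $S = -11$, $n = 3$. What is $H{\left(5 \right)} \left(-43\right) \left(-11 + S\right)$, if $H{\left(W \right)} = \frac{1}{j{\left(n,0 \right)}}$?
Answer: $- \frac{473}{2} \approx -236.5$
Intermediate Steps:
$H{\left(W \right)} = - \frac{1}{4}$ ($H{\left(W \right)} = \frac{1}{-4} = - \frac{1}{4}$)
$H{\left(5 \right)} \left(-43\right) \left(-11 + S\right) = \left(- \frac{1}{4}\right) \left(-43\right) \left(-11 - 11\right) = \frac{43}{4} \left(-22\right) = - \frac{473}{2}$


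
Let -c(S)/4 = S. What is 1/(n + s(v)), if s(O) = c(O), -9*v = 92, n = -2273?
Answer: -9/20089 ≈ -0.00044801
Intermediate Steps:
c(S) = -4*S
v = -92/9 (v = -⅑*92 = -92/9 ≈ -10.222)
s(O) = -4*O
1/(n + s(v)) = 1/(-2273 - 4*(-92/9)) = 1/(-2273 + 368/9) = 1/(-20089/9) = -9/20089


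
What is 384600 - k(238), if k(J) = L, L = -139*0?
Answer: 384600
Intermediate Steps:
L = 0
k(J) = 0
384600 - k(238) = 384600 - 1*0 = 384600 + 0 = 384600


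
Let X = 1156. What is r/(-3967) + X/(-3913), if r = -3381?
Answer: 8644001/15522871 ≈ 0.55686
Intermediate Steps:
r/(-3967) + X/(-3913) = -3381/(-3967) + 1156/(-3913) = -3381*(-1/3967) + 1156*(-1/3913) = 3381/3967 - 1156/3913 = 8644001/15522871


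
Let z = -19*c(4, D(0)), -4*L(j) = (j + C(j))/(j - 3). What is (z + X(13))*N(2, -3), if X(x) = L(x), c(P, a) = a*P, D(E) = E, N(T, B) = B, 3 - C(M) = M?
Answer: 9/40 ≈ 0.22500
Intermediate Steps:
C(M) = 3 - M
c(P, a) = P*a
L(j) = -3/(4*(-3 + j)) (L(j) = -(j + (3 - j))/(4*(j - 3)) = -3/(4*(-3 + j)))
z = 0 (z = -76*0 = -19*0 = 0)
X(x) = -3/(-12 + 4*x)
(z + X(13))*N(2, -3) = (0 - 3/(-12 + 4*13))*(-3) = (0 - 3/(-12 + 52))*(-3) = (0 - 3/40)*(-3) = -3/40*(-3) = 9/40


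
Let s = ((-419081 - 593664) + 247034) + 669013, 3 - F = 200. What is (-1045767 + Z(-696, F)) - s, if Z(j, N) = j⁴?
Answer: 234657911987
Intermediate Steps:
F = -197 (F = 3 - 1*200 = 3 - 200 = -197)
s = -96698 (s = (-1012745 + 247034) + 669013 = -765711 + 669013 = -96698)
(-1045767 + Z(-696, F)) - s = (-1045767 + (-696)⁴) - 1*(-96698) = (-1045767 + 234658861056) + 96698 = 234657815289 + 96698 = 234657911987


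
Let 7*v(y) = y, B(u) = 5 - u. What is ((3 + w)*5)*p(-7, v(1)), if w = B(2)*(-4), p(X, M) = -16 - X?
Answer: 405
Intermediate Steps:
v(y) = y/7
w = -12 (w = (5 - 1*2)*(-4) = (5 - 2)*(-4) = 3*(-4) = -12)
((3 + w)*5)*p(-7, v(1)) = ((3 - 12)*5)*(-16 - 1*(-7)) = (-9*5)*(-16 + 7) = -45*(-9) = 405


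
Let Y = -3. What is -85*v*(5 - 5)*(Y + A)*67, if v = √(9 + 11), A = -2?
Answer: 0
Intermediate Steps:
v = 2*√5 (v = √20 = 2*√5 ≈ 4.4721)
-85*v*(5 - 5)*(Y + A)*67 = -85*2*√5*(5 - 5)*(-3 - 2)*67 = -85*2*√5*0*(-5)*67 = -85*2*√5*0*67 = -85*0*67 = 0*67 = 0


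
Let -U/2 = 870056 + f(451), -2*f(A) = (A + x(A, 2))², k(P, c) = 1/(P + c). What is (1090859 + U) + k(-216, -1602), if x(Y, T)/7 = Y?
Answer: 22485771197/1818 ≈ 1.2368e+7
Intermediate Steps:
x(Y, T) = 7*Y
f(A) = -32*A² (f(A) = -(A + 7*A)²/2 = -64*A²/2 = -32*A²)
U = 11277552 (U = -2*(870056 - 32*451²) = -2*(870056 - 32*203401) = -2*(870056 - 6508832) = -2*(-5638776) = 11277552)
(1090859 + U) + k(-216, -1602) = (1090859 + 11277552) + 1/(-216 - 1602) = 12368411 + 1/(-1818) = 12368411 - 1/1818 = 22485771197/1818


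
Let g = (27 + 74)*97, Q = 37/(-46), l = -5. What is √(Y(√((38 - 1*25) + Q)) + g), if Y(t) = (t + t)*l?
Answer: √(5182613 - 115*√25806)/23 ≈ 98.803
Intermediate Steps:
Q = -37/46 (Q = 37*(-1/46) = -37/46 ≈ -0.80435)
Y(t) = -10*t (Y(t) = (t + t)*(-5) = (2*t)*(-5) = -10*t)
g = 9797 (g = 101*97 = 9797)
√(Y(√((38 - 1*25) + Q)) + g) = √(-10*√((38 - 1*25) - 37/46) + 9797) = √(-10*√((38 - 25) - 37/46) + 9797) = √(-10*√(13 - 37/46) + 9797) = √(-5*√25806/23 + 9797) = √(9797 - 5*√25806/23)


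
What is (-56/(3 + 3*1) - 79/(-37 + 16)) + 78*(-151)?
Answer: -82485/7 ≈ -11784.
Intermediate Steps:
(-56/(3 + 3*1) - 79/(-37 + 16)) + 78*(-151) = (-56/(3 + 3) - 79/(-21)) - 11778 = (-56/6 - 79*(-1/21)) - 11778 = (-56*⅙ + 79/21) - 11778 = (-28/3 + 79/21) - 11778 = -39/7 - 11778 = -82485/7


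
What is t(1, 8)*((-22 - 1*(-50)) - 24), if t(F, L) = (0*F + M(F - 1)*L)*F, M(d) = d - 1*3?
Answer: -96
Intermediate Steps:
M(d) = -3 + d (M(d) = d - 3 = -3 + d)
t(F, L) = F*L*(-4 + F) (t(F, L) = (0*F + (-3 + (F - 1))*L)*F = (0 + (-3 + (-1 + F))*L)*F = (0 + (-4 + F)*L)*F = (0 + L*(-4 + F))*F = (L*(-4 + F))*F = F*L*(-4 + F))
t(1, 8)*((-22 - 1*(-50)) - 24) = (1*8*(-4 + 1))*((-22 - 1*(-50)) - 24) = (1*8*(-3))*((-22 + 50) - 24) = -24*(28 - 24) = -24*4 = -96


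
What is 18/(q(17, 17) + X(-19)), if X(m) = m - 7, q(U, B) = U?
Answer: -2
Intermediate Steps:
X(m) = -7 + m
18/(q(17, 17) + X(-19)) = 18/(17 + (-7 - 19)) = 18/(17 - 26) = 18/(-9) = 18*(-⅑) = -2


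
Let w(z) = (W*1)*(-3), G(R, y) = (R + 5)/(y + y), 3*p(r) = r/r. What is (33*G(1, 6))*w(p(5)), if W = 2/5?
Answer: -99/5 ≈ -19.800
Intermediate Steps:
p(r) = ⅓ (p(r) = (r/r)/3 = (⅓)*1 = ⅓)
W = ⅖ (W = 2*(⅕) = ⅖ ≈ 0.40000)
G(R, y) = (5 + R)/(2*y) (G(R, y) = (5 + R)/((2*y)) = (5 + R)*(1/(2*y)) = (5 + R)/(2*y))
w(z) = -6/5 (w(z) = ((⅖)*1)*(-3) = (⅖)*(-3) = -6/5)
(33*G(1, 6))*w(p(5)) = (33*((½)*(5 + 1)/6))*(-6/5) = (33*((½)*(⅙)*6))*(-6/5) = (33*(½))*(-6/5) = (33/2)*(-6/5) = -99/5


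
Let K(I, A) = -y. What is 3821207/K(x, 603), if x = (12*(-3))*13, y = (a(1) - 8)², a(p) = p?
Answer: -3821207/49 ≈ -77984.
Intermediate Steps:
y = 49 (y = (1 - 8)² = (-7)² = 49)
x = -468 (x = -36*13 = -468)
K(I, A) = -49 (K(I, A) = -1*49 = -49)
3821207/K(x, 603) = 3821207/(-49) = 3821207*(-1/49) = -3821207/49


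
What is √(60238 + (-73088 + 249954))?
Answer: 4*√14819 ≈ 486.93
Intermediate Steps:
√(60238 + (-73088 + 249954)) = √(60238 + 176866) = √237104 = 4*√14819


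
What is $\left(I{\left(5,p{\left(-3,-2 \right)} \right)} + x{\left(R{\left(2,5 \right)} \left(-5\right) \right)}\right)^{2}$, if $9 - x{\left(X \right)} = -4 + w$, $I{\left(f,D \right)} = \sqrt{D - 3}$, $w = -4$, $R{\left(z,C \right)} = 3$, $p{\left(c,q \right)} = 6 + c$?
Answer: $289$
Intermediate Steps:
$I{\left(f,D \right)} = \sqrt{-3 + D}$
$x{\left(X \right)} = 17$ ($x{\left(X \right)} = 9 - \left(-4 - 4\right) = 9 - -8 = 9 + 8 = 17$)
$\left(I{\left(5,p{\left(-3,-2 \right)} \right)} + x{\left(R{\left(2,5 \right)} \left(-5\right) \right)}\right)^{2} = \left(\sqrt{-3 + \left(6 - 3\right)} + 17\right)^{2} = \left(\sqrt{-3 + 3} + 17\right)^{2} = \left(\sqrt{0} + 17\right)^{2} = \left(0 + 17\right)^{2} = 17^{2} = 289$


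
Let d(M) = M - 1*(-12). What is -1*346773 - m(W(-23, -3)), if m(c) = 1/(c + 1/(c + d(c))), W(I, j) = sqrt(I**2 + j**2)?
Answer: -125122287091/360819 - 670*sqrt(538)/360819 ≈ -3.4677e+5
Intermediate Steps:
d(M) = 12 + M (d(M) = M + 12 = 12 + M)
m(c) = 1/(c + 1/(12 + 2*c)) (m(c) = 1/(c + 1/(c + (12 + c))) = 1/(c + 1/(12 + 2*c)))
-1*346773 - m(W(-23, -3)) = -1*346773 - 2*(6 + sqrt((-23)**2 + (-3)**2))/(1 + (sqrt((-23)**2 + (-3)**2))**2 + sqrt((-23)**2 + (-3)**2)*(12 + sqrt((-23)**2 + (-3)**2))) = -346773 - 2*(6 + sqrt(529 + 9))/(1 + (sqrt(529 + 9))**2 + sqrt(529 + 9)*(12 + sqrt(529 + 9))) = -346773 - 2*(6 + sqrt(538))/(1 + (sqrt(538))**2 + sqrt(538)*(12 + sqrt(538))) = -346773 - 2*(6 + sqrt(538))/(1 + 538 + sqrt(538)*(12 + sqrt(538))) = -346773 - 2*(6 + sqrt(538))/(539 + sqrt(538)*(12 + sqrt(538)))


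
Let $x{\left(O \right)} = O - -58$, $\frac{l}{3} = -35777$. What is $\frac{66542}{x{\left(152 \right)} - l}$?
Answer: $\frac{9506}{15363} \approx 0.61876$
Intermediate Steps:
$l = -107331$ ($l = 3 \left(-35777\right) = -107331$)
$x{\left(O \right)} = 58 + O$ ($x{\left(O \right)} = O + 58 = 58 + O$)
$\frac{66542}{x{\left(152 \right)} - l} = \frac{66542}{\left(58 + 152\right) - -107331} = \frac{66542}{210 + 107331} = \frac{66542}{107541} = 66542 \cdot \frac{1}{107541} = \frac{9506}{15363}$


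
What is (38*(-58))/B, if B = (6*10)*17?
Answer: -551/255 ≈ -2.1608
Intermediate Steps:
B = 1020 (B = 60*17 = 1020)
(38*(-58))/B = (38*(-58))/1020 = -2204*1/1020 = -551/255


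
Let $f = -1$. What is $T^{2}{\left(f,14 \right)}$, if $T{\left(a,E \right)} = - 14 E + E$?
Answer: $33124$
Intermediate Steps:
$T{\left(a,E \right)} = - 13 E$
$T^{2}{\left(f,14 \right)} = \left(\left(-13\right) 14\right)^{2} = \left(-182\right)^{2} = 33124$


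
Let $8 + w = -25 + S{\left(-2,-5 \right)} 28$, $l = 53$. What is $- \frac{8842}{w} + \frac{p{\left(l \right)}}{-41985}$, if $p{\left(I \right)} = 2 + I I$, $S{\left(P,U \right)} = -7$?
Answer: $\frac{123529217}{3204855} \approx 38.544$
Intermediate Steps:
$p{\left(I \right)} = 2 + I^{2}$
$w = -229$ ($w = -8 - 221 = -229$)
$- \frac{8842}{w} + \frac{p{\left(l \right)}}{-41985} = - \frac{8842}{-229} + \frac{2 + 53^{2}}{-41985} = \left(-8842\right) \left(- \frac{1}{229}\right) + \left(2 + 2809\right) \left(- \frac{1}{41985}\right) = \frac{8842}{229} + 2811 \left(- \frac{1}{41985}\right) = \frac{8842}{229} - \frac{937}{13995} = \frac{123529217}{3204855}$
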